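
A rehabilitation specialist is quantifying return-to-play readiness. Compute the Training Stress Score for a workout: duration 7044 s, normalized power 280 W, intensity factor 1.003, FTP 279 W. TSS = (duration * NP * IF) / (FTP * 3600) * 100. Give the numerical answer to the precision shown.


Product = 7044 * 280 * 1.003 = 1978236.96
Base = 279 * 3600 = 1004400
TSS = 1978236.96 / 1004400 * 100 = 196.96

196.96 TSS


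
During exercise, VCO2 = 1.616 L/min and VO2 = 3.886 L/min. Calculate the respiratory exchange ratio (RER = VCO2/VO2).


RER = VCO2 / VO2
= 1.616 / 3.886
= 0.4159

0.4159


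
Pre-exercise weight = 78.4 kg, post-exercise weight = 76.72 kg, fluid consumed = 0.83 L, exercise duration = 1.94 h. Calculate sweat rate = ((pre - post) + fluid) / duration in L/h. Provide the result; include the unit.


Weight loss = 78.4 - 76.72 = 1.68 kg (approx L)
Total sweat = 1.68 + 0.83 = 2.51 L
Sweat rate = 2.51 / 1.94 = 1.294 L/h

1.294 L/h


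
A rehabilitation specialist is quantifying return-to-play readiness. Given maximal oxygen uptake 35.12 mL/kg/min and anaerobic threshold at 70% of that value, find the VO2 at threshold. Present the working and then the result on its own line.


Percentage as decimal = 0.7
VO2 at AT = 35.12 * 0.7 = 24.58 mL/kg/min

24.58 mL/kg/min


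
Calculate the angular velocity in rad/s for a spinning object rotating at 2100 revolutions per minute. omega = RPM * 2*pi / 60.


omega = RPM * 2*pi / 60
= 2100 * 6.28318531 / 60
= 219.911 rad/s

219.911 rad/s


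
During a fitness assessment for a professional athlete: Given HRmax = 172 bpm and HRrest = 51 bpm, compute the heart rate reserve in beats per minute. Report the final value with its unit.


Heart rate reserve = maximum HR minus resting HR
HRR = 172 - 51 = 121 bpm

121 bpm


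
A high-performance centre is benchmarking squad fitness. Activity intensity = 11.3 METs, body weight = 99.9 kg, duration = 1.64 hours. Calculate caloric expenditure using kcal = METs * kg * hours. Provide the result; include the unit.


kcal = 11.3 * 99.9 * 1.64
= 1128.87 * 1.64
= 1851.35 kcal

1851.35 kcal


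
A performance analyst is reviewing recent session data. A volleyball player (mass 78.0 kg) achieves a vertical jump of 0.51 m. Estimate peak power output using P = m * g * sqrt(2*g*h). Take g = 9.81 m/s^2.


2 * g * h = 2 * 9.81 * 0.51 = 10.0062
sqrt(10.0062) = 3.163258 m/s
P = 78.0 * 9.81 * 3.163258 = 2420.46 W

2420.46 W


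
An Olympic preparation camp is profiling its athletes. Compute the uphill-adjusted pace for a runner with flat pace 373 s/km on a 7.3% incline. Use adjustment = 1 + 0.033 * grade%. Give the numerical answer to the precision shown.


Adjustment factor = 1 + 0.033 * 7.3 = 1.2409
Grade-adjusted pace = 373 * 1.2409 = 462.86 s/km

462.86 s/km


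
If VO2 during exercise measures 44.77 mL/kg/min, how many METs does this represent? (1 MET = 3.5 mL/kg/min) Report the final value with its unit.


METs = VO2 / 3.5 = 44.77 / 3.5 = 12.79

12.79 METs


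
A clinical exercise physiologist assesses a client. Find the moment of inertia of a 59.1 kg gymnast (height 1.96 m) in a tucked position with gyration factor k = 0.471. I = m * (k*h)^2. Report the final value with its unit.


Radius of gyration = 0.471 * 1.96 = 0.92316 m
I = 59.1 * 0.92316^2
= 59.1 * 0.852224
= 50.366 kg*m^2

50.366 kg*m^2


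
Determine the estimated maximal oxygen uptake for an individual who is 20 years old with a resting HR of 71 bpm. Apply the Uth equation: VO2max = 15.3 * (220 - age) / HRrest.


HRmax = 220 - 20 = 200
VO2max = 15.3 * (200 / 71)
= 15.3 * 2.8169
= 43.1 mL/kg/min

43.1 mL/kg/min


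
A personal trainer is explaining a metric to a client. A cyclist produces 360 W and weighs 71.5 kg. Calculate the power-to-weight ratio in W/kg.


P/W = power / mass
= 360 / 71.5
= 5.035 W/kg

5.035 W/kg


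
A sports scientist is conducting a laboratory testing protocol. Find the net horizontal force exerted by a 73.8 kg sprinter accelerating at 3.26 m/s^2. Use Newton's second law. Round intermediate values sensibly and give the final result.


Newton's second law: F = m * a
F = 73.8 * 3.26 = 240.59 N

240.59 N


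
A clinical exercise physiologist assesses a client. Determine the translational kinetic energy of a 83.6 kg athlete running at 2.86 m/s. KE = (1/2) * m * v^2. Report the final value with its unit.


KE = 0.5 * m * v^2
= 0.5 * 83.6 * 2.86^2
= 0.5 * 83.6 * 8.1796
= 341.91 J

341.91 J


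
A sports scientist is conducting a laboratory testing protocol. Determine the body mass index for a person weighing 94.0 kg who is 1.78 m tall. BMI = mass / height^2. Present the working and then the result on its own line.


BMI = mass / height^2
= 94.0 / 1.78^2
= 94.0 / 3.1684
= 29.67 kg/m^2

29.67 kg/m^2


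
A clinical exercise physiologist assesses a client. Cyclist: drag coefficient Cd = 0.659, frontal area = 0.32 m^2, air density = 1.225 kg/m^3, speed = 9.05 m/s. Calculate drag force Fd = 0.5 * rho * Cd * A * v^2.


v^2 = 9.05^2 = 81.9025
Fd = 0.5 * 1.225 * 0.659 * 0.32 * 81.9025
= 10.579 N

10.579 N


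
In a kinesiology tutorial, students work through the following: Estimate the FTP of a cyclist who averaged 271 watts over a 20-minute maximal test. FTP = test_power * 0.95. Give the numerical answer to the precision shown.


FTP = 271 * 0.95 = 257.45 W

257.45 W


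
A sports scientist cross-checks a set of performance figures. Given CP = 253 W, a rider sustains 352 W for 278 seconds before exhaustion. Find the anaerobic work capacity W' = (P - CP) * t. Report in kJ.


Excess power = 352 - 253 = 99 W
Work above CP = 99 * 278 = 27522 J
W' = 27.522 kJ

27.522 kJ


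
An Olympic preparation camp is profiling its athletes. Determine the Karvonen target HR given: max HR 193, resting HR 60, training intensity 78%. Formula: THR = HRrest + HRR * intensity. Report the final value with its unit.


HRR = HRmax - HRrest = 193 - 60 = 133
THR = 60 + 133 * 0.78
= 163.74 bpm

163.74 bpm


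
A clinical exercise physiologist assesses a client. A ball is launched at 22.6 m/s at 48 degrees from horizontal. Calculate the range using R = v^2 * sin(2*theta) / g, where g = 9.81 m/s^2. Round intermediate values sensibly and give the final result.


sin(2 * 48) = sin(96) = 0.994522
v^2 = 22.6^2 = 510.76
R = 510.76 * 0.994522 / 9.81
= 51.78 m

51.78 m


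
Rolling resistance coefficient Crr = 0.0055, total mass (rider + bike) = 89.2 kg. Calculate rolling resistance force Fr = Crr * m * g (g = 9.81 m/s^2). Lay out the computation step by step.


Fr = Crr * m * g
= 0.0055 * 89.2 * 9.81
= 4.813 N

4.813 N


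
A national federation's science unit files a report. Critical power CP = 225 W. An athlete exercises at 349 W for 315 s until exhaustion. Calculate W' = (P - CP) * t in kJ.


P - CP = 349 - 225 = 124 W
W' = 124 * 315 = 39060 J
= 39060 / 1000 = 39.06 kJ

39.06 kJ


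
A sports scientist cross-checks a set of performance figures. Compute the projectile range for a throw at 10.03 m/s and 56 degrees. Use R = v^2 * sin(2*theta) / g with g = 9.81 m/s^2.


Two times the angle = 112 degrees
sin(112) = 0.927184
R = 100.6009 * 0.927184 / 9.81 = 9.508 m

9.508 m


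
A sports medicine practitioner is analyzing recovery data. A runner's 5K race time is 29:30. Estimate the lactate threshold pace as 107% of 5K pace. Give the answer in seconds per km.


Total race time = 29*60 + 30 = 1770 seconds
5K pace = 1770 / 5 = 354.0 sec/km
LT pace = 354.0 * 1.07 = 378.78 sec/km

378.78 s/km


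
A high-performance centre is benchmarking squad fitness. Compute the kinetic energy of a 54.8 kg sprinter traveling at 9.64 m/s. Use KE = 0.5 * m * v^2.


Velocity squared = 92.9296
KE = 0.5 * 54.8 * 92.9296 = 2546.27 J

2546.27 J


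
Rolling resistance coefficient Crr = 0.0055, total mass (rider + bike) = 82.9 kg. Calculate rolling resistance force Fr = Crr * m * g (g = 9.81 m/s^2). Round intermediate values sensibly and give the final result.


Fr = Crr * m * g
= 0.0055 * 82.9 * 9.81
= 4.473 N

4.473 N


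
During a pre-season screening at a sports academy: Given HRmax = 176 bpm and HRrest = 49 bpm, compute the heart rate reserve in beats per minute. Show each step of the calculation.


Heart rate reserve = maximum HR minus resting HR
HRR = 176 - 49 = 127 bpm

127 bpm


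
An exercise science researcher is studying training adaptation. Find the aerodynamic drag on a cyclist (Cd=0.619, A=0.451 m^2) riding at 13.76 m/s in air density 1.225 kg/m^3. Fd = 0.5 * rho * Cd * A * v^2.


Fd = 0.5 * 1.225 * 0.619 * 0.451 * 13.76^2
= 0.5 * 1.225 * 0.619 * 0.451 * 189.3376
= 32.375 N

32.375 N


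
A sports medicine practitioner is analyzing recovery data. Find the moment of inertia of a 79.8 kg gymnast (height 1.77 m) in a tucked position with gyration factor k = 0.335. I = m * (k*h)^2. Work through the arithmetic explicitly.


Radius of gyration = 0.335 * 1.77 = 0.59295 m
I = 79.8 * 0.59295^2
= 79.8 * 0.35159
= 28.057 kg*m^2

28.057 kg*m^2


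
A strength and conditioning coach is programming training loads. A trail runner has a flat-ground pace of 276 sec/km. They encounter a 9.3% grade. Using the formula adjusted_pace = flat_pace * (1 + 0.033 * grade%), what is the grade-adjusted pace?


Grade factor = 1 + 0.033 * 9.3 = 1.3069
Adjusted = 276 * 1.3069 = 360.7 sec/km

360.7 s/km


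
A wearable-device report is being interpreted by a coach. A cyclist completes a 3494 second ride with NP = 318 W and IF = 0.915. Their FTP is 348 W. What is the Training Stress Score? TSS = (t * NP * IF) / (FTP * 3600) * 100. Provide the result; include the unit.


t * NP * IF = 3494 * 318 * 0.915 = 1016649.18
FTP * 3600 = 1252800
TSS = (1016649.18 / 1252800) * 100 = 81.15

81.15 TSS


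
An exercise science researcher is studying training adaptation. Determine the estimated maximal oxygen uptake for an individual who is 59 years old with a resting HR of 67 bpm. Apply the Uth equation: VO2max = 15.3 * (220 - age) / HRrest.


HRmax = 220 - 59 = 161
VO2max = 15.3 * (161 / 67)
= 15.3 * 2.403
= 36.77 mL/kg/min

36.77 mL/kg/min


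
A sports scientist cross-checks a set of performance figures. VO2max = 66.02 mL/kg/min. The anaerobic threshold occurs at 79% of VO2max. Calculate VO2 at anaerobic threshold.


AT fraction = 79 / 100 = 0.79
AT VO2 = 66.02 * 0.79
= 52.16 mL/kg/min

52.16 mL/kg/min


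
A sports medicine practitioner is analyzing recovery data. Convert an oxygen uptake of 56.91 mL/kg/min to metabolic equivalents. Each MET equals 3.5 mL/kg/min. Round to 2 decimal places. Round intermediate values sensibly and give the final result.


One MET = 3.5 mL/kg/min
Number of METs = 56.91 / 3.5
= 16.26 METs

16.26 METs


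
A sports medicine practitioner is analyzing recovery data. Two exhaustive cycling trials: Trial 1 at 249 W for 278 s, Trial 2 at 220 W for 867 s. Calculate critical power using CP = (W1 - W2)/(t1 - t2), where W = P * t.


W1 = 249 * 278 = 69222 J
W2 = 220 * 867 = 190740 J
CP = (69222 - 190740) / (278 - 867)
= -121518 / -589
= 206.31 W

206.31 W


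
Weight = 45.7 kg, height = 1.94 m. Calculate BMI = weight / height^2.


height^2 = 1.94^2 = 3.7636
BMI = 45.7 / 3.7636 = 12.14 kg/m^2

12.14 kg/m^2


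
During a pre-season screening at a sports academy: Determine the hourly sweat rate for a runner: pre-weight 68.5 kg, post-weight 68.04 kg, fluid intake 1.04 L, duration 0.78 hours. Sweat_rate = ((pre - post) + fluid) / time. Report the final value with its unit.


Mass lost = 68.5 - 68.04 = 0.46 kg
Add fluid consumed: 0.46 + 1.04 = 1.5 L total sweat
Sweat rate = 1.5 / 0.78 = 1.923 L/h

1.923 L/h


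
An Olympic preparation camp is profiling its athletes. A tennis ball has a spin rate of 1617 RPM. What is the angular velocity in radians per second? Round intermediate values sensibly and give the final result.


Convert RPM to rad/s: multiply by 2*pi and divide by 60
omega = 1617 * 2 * pi / 60
= 169.332 rad/s

169.332 rad/s


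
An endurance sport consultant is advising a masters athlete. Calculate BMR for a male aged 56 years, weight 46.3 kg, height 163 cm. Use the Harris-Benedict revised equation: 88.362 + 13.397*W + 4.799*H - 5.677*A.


Substituting values:
W term = 13.397 * 46.3 = 620.2811
H term = 4.799 * 163 = 782.237
A term = 5.677 * 56 = 317.912
BMR = 1172.97 kcal/day

1172.97 kcal/day


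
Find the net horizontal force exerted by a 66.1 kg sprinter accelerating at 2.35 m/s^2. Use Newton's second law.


Newton's second law: F = m * a
F = 66.1 * 2.35 = 155.34 N

155.34 N


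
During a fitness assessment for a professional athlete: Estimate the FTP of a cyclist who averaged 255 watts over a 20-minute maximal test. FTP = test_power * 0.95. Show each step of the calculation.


FTP = 255 * 0.95 = 242.25 W

242.25 W


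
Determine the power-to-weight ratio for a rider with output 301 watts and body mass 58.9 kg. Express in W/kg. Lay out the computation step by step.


P/W = 301 / 58.9 = 5.11 W/kg

5.11 W/kg


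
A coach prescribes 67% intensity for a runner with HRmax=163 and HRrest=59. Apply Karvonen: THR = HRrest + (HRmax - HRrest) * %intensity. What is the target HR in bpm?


Heart rate reserve = 163 - 59 = 104
Intensity fraction = 67 / 100 = 0.67
THR = 59 + 104 * 0.67 = 128.68 bpm

128.68 bpm


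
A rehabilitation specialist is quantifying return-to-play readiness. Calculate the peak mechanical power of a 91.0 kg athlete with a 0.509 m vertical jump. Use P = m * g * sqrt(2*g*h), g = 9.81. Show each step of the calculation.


First, sqrt(2gh) = sqrt(2 * 9.81 * 0.509)
= sqrt(9.98658) = 3.160155 m/s
Power = 91.0 * 9.81 * 3.160155 = 2821.1 W

2821.1 W


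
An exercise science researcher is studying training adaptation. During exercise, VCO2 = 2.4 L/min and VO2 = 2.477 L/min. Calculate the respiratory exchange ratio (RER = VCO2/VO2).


RER = VCO2 / VO2
= 2.4 / 2.477
= 0.9689

0.9689


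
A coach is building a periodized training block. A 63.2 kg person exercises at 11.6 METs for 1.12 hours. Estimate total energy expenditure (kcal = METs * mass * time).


Energy = METs * mass(kg) * time(h)
= 11.6 * 63.2 * 1.12
= 821.09 kcal

821.09 kcal


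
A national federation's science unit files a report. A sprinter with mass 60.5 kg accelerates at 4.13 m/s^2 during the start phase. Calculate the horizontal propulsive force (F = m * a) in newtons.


F = m * a
= 60.5 * 4.13
= 249.87 N

249.87 N


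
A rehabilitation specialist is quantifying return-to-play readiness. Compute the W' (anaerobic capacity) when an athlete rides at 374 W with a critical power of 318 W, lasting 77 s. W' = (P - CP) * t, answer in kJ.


Above-CP power = 56 W
Duration = 77 s
W' = 56 * 77 = 4312 J
Convert: 4312 / 1000 = 4.312 kJ

4.312 kJ


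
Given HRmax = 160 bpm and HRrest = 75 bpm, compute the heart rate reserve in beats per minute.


Heart rate reserve = maximum HR minus resting HR
HRR = 160 - 75 = 85 bpm

85 bpm


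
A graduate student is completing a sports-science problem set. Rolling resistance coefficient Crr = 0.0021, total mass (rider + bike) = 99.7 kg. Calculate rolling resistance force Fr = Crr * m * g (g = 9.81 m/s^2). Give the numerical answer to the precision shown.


Fr = Crr * m * g
= 0.0021 * 99.7 * 9.81
= 2.054 N

2.054 N


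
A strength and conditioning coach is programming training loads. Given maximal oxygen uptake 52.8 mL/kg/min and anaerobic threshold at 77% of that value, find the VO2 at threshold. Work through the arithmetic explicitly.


Percentage as decimal = 0.77
VO2 at AT = 52.8 * 0.77 = 40.66 mL/kg/min

40.66 mL/kg/min


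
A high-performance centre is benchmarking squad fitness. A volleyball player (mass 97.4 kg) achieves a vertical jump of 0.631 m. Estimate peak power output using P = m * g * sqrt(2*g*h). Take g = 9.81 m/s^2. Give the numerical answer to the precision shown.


2 * g * h = 2 * 9.81 * 0.631 = 12.38022
sqrt(12.38022) = 3.518554 m/s
P = 97.4 * 9.81 * 3.518554 = 3361.96 W

3361.96 W


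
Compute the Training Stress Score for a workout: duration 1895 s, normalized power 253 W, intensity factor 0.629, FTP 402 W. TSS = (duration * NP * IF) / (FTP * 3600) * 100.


Product = 1895 * 253 * 0.629 = 301564.615
Base = 402 * 3600 = 1447200
TSS = 301564.615 / 1447200 * 100 = 20.84

20.84 TSS


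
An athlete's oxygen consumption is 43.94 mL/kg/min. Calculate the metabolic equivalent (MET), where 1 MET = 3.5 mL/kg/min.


MET = VO2 / 3.5
= 43.94 / 3.5
= 12.55 METs

12.55 METs


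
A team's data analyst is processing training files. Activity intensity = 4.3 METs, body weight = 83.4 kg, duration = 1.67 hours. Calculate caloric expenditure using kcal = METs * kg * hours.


kcal = 4.3 * 83.4 * 1.67
= 358.62 * 1.67
= 598.9 kcal

598.9 kcal


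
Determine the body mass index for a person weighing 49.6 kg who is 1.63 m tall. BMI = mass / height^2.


BMI = mass / height^2
= 49.6 / 1.63^2
= 49.6 / 2.6569
= 18.67 kg/m^2

18.67 kg/m^2


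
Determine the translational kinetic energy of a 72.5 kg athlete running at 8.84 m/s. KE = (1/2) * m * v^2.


KE = 0.5 * m * v^2
= 0.5 * 72.5 * 8.84^2
= 0.5 * 72.5 * 78.1456
= 2832.78 J

2832.78 J


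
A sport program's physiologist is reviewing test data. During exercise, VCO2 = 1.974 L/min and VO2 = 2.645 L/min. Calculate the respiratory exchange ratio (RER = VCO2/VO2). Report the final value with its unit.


RER = VCO2 / VO2
= 1.974 / 2.645
= 0.7463

0.7463


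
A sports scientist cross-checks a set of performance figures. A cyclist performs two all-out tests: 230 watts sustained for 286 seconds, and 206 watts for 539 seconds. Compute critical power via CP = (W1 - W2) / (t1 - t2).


W1 = P1 * t1 = 230 * 286 = 65780 J
W2 = P2 * t2 = 206 * 539 = 111034 J
CP = (65780 - 111034) / (286 - 539)
= 178.87 W

178.87 W


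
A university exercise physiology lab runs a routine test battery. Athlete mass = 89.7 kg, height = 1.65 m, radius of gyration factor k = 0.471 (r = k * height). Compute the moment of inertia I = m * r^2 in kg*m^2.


r = k * height = 0.471 * 1.65 = 0.77715 m
r^2 = 0.77715^2 = 0.603962
I = 89.7 * 0.603962 = 54.175 kg*m^2

54.175 kg*m^2


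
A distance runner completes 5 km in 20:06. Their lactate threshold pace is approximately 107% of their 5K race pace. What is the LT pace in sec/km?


Convert to seconds: 20 min 6 s = 1206 s
Pace per km = 1206 / 5 = 241.2 s/km
LT pace = 241.2 * 1.07 = 258.08 s/km

258.08 s/km


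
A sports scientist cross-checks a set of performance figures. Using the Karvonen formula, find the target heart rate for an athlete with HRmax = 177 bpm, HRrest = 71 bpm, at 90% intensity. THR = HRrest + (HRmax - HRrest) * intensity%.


HRR = 177 - 71 = 106
THR = 71 + 106 * 0.9
= 71 + 95.4
= 166.4 bpm

166.4 bpm


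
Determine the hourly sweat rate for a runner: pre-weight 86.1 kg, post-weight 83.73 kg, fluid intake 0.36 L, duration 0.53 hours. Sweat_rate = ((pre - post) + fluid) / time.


Mass lost = 86.1 - 83.73 = 2.37 kg
Add fluid consumed: 2.37 + 0.36 = 2.73 L total sweat
Sweat rate = 2.73 / 0.53 = 5.151 L/h

5.151 L/h


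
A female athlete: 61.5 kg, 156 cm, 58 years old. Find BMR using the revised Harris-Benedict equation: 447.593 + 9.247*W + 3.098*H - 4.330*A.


Intercept = 447.593
Weight contribution = 9.247 * 61.5 = 568.6905
Height contribution = 3.098 * 156 = 483.288
Age contribution = 4.33 * 58 = 251.14
BMR = 447.593 + 568.6905 + 483.288 - 251.14
= 1248.43 kcal/day

1248.43 kcal/day


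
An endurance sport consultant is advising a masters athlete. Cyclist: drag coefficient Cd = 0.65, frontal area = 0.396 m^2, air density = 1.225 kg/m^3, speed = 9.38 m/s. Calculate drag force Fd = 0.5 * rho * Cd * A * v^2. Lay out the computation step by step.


v^2 = 9.38^2 = 87.9844
Fd = 0.5 * 1.225 * 0.65 * 0.396 * 87.9844
= 13.871 N

13.871 N


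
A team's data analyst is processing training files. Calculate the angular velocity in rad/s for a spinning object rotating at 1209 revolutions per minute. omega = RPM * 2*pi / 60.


omega = RPM * 2*pi / 60
= 1209 * 6.28318531 / 60
= 126.606 rad/s

126.606 rad/s


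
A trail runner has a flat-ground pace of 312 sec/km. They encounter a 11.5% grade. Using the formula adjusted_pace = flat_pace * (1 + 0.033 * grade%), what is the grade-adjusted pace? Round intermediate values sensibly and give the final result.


Grade factor = 1 + 0.033 * 11.5 = 1.3795
Adjusted = 312 * 1.3795 = 430.4 sec/km

430.4 s/km


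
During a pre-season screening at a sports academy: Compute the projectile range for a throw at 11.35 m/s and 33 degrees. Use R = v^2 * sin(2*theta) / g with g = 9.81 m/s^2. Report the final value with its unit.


Two times the angle = 66 degrees
sin(66) = 0.913545
R = 128.8225 * 0.913545 / 9.81 = 11.996 m

11.996 m


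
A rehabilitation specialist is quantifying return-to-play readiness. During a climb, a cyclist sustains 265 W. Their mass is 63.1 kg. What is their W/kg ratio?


Power-to-weight = 265 W / 63.1 kg
= 4.2 W/kg

4.2 W/kg


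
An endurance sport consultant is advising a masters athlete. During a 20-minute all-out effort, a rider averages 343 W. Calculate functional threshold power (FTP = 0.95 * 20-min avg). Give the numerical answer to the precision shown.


FTP = 0.95 * 343
= 325.85 W

325.85 W


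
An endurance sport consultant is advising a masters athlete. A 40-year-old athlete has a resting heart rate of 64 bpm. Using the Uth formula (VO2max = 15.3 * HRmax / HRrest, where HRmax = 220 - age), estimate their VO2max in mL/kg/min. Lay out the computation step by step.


HRmax = 220 - 40 = 180 bpm
Ratio = HRmax / HRrest = 180 / 64 = 2.8125
VO2max = 15.3 * 2.8125 = 43.03 mL/kg/min

43.03 mL/kg/min


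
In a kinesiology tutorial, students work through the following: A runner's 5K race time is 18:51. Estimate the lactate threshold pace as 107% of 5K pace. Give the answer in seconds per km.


Total race time = 18*60 + 51 = 1131 seconds
5K pace = 1131 / 5 = 226.2 sec/km
LT pace = 226.2 * 1.07 = 242.03 sec/km

242.03 s/km


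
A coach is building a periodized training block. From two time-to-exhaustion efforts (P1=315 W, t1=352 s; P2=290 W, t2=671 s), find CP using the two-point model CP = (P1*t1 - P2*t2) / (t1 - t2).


Work in trial 1 = 110880 J
Work in trial 2 = 194590 J
Delta work = -83710 J
Delta time = -319 s
CP = -83710 / -319 = 262.41 W

262.41 W


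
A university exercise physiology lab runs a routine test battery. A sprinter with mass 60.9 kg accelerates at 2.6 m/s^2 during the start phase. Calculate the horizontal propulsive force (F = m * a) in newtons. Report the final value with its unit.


F = m * a
= 60.9 * 2.6
= 158.34 N

158.34 N


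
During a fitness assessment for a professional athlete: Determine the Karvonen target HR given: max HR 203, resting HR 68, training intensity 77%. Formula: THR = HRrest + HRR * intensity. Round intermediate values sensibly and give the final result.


HRR = HRmax - HRrest = 203 - 68 = 135
THR = 68 + 135 * 0.77
= 171.95 bpm

171.95 bpm


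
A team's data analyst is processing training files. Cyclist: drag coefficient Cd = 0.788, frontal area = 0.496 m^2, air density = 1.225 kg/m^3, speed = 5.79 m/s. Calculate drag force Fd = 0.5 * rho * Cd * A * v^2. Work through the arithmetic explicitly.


v^2 = 5.79^2 = 33.5241
Fd = 0.5 * 1.225 * 0.788 * 0.496 * 33.5241
= 8.025 N

8.025 N


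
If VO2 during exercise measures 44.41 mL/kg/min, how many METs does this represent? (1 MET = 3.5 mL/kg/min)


METs = VO2 / 3.5 = 44.41 / 3.5 = 12.69

12.69 METs


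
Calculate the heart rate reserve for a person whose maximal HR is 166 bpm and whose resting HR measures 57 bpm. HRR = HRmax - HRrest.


HRmax = 166 bpm
HRrest = 57 bpm
HRR = 166 - 57 = 109 bpm

109 bpm


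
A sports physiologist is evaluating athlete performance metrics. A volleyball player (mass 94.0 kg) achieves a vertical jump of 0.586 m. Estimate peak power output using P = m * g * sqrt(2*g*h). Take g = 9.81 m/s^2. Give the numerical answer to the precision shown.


2 * g * h = 2 * 9.81 * 0.586 = 11.49732
sqrt(11.49732) = 3.39077 m/s
P = 94.0 * 9.81 * 3.39077 = 3126.76 W

3126.76 W


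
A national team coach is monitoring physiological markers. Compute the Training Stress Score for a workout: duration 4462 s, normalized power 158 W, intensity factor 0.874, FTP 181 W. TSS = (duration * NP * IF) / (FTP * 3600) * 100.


Product = 4462 * 158 * 0.874 = 616166.504
Base = 181 * 3600 = 651600
TSS = 616166.504 / 651600 * 100 = 94.56

94.56 TSS


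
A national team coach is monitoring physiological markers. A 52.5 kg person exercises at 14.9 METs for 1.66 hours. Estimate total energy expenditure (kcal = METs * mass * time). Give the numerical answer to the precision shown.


Energy = METs * mass(kg) * time(h)
= 14.9 * 52.5 * 1.66
= 1298.54 kcal

1298.54 kcal


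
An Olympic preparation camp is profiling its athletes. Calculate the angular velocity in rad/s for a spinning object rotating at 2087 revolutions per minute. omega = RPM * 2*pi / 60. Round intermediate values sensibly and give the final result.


omega = RPM * 2*pi / 60
= 2087 * 6.28318531 / 60
= 218.55 rad/s

218.55 rad/s


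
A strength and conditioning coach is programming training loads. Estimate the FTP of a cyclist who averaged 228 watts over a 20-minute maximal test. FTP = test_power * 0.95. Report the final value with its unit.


FTP = 228 * 0.95 = 216.6 W

216.6 W


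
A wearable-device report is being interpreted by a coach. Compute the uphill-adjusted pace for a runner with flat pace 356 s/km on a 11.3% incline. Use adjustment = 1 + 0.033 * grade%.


Adjustment factor = 1 + 0.033 * 11.3 = 1.3729
Grade-adjusted pace = 356 * 1.3729 = 488.75 s/km

488.75 s/km


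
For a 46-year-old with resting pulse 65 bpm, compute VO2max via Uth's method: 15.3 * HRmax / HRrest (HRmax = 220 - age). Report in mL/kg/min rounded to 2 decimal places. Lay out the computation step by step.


Step 1: HRmax = 220 - 46 = 174 bpm
Step 2: Ratio = 174 / 65 = 2.6769
Step 3: VO2max = 15.3 * 2.6769 = 40.96 mL/kg/min

40.96 mL/kg/min


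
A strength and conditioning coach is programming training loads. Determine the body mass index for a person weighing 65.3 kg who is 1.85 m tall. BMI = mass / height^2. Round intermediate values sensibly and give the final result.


BMI = mass / height^2
= 65.3 / 1.85^2
= 65.3 / 3.4225
= 19.08 kg/m^2

19.08 kg/m^2


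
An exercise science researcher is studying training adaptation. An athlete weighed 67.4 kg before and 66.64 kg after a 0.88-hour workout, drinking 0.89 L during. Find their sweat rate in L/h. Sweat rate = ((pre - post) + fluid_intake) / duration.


Body mass change = 0.76 kg
Total sweat loss = 0.76 + 0.89 = 1.65 L
Rate = 1.65 / 0.88 = 1.875 L/h

1.875 L/h


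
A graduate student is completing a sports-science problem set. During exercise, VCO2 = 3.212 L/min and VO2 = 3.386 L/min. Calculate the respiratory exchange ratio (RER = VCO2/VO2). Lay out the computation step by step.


RER = VCO2 / VO2
= 3.212 / 3.386
= 0.9486

0.9486


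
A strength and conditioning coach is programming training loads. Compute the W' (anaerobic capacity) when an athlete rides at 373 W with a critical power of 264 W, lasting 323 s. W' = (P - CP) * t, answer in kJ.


Above-CP power = 109 W
Duration = 323 s
W' = 109 * 323 = 35207 J
Convert: 35207 / 1000 = 35.207 kJ

35.207 kJ


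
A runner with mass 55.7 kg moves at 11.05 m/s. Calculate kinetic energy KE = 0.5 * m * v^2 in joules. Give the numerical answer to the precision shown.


v^2 = 11.05^2 = 122.1025
KE = 0.5 * 55.7 * 122.1025
= 3400.55 J

3400.55 J


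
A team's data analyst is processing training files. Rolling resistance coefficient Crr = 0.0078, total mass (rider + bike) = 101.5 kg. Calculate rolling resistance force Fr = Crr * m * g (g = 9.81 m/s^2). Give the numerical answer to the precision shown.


Fr = Crr * m * g
= 0.0078 * 101.5 * 9.81
= 7.767 N

7.767 N


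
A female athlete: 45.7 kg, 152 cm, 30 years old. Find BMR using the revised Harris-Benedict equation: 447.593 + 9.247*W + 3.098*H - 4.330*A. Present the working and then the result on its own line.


Intercept = 447.593
Weight contribution = 9.247 * 45.7 = 422.5879
Height contribution = 3.098 * 152 = 470.896
Age contribution = 4.33 * 30 = 129.9
BMR = 447.593 + 422.5879 + 470.896 - 129.9
= 1211.18 kcal/day

1211.18 kcal/day


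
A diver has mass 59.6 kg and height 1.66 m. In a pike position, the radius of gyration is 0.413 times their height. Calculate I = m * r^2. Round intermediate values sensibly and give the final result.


r = 0.413 * 1.66 = 0.68558 m
I = m * r^2 = 59.6 * 0.47002 = 28.013 kg*m^2

28.013 kg*m^2


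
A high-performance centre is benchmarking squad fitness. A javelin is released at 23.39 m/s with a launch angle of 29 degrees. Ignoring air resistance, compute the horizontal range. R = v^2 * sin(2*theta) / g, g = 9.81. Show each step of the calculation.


Launch speed squared = 547.0921
sin(2 * 29 deg) = 0.848048
Range = 547.0921 * 0.848048 / 9.81
= 47.295 m

47.295 m


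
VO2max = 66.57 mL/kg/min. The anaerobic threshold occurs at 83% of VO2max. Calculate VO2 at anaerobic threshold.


AT fraction = 83 / 100 = 0.83
AT VO2 = 66.57 * 0.83
= 55.25 mL/kg/min

55.25 mL/kg/min


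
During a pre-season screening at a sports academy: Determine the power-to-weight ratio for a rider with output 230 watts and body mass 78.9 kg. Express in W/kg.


P/W = 230 / 78.9 = 2.915 W/kg

2.915 W/kg


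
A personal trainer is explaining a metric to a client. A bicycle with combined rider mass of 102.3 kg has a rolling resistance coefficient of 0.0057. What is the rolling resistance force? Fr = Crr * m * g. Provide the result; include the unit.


Fr = 0.0057 * 102.3 * 9.81
= 0.58311 * 9.81
= 5.72 N

5.72 N


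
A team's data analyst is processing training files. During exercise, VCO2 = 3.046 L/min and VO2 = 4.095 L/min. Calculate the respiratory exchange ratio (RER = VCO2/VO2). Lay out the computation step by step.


RER = VCO2 / VO2
= 3.046 / 4.095
= 0.7438

0.7438


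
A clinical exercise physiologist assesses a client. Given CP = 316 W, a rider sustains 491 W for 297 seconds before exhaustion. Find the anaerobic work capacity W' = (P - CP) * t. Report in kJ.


Excess power = 491 - 316 = 175 W
Work above CP = 175 * 297 = 51975 J
W' = 51.975 kJ

51.975 kJ


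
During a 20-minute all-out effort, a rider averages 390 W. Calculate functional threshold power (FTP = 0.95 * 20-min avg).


FTP = 0.95 * 390
= 370.5 W

370.5 W


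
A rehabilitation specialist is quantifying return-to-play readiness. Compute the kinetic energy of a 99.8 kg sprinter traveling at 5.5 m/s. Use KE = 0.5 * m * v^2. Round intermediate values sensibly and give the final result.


Velocity squared = 30.25
KE = 0.5 * 99.8 * 30.25 = 1509.48 J

1509.48 J


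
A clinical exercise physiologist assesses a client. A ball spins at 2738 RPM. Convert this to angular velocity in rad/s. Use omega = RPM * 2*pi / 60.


omega = 2738 * 2 * pi / 60
= 2738 * 6.28318531 / 60
= 17203.361 / 60
= 286.723 rad/s

286.723 rad/s


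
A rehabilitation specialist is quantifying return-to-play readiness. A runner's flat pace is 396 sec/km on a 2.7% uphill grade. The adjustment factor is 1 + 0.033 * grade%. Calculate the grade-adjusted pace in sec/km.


Factor = 1 + 0.033 * 2.7 = 1.0891
Adjusted pace = 396 * 1.0891
= 431.28 sec/km

431.28 s/km


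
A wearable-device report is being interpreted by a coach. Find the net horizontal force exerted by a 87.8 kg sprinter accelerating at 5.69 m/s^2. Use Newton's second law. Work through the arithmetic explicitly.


Newton's second law: F = m * a
F = 87.8 * 5.69 = 499.58 N

499.58 N


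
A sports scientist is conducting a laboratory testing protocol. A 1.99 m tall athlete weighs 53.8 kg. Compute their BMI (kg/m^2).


height^2 = 3.9601 m^2
BMI = 53.8 / 3.9601 = 13.59 kg/m^2

13.59 kg/m^2


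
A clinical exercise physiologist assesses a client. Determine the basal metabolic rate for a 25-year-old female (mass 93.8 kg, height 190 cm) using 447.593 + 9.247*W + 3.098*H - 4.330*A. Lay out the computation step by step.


BMR = 447.593 + 9.247*93.8 + 3.098*190 - 4.330*25
= 1795.33 kcal/day

1795.33 kcal/day


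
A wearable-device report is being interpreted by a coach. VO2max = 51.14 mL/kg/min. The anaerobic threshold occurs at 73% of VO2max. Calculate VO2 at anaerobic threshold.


AT fraction = 73 / 100 = 0.73
AT VO2 = 51.14 * 0.73
= 37.33 mL/kg/min

37.33 mL/kg/min


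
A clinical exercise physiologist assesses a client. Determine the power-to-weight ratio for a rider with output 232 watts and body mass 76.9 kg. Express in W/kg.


P/W = 232 / 76.9 = 3.017 W/kg

3.017 W/kg


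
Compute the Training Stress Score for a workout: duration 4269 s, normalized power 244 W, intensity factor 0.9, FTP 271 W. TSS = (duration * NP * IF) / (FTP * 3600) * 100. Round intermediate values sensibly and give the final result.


Product = 4269 * 244 * 0.9 = 937472.4
Base = 271 * 3600 = 975600
TSS = 937472.4 / 975600 * 100 = 96.09

96.09 TSS


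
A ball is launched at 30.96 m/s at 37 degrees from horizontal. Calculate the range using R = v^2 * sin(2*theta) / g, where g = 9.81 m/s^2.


sin(2 * 37) = sin(74) = 0.961262
v^2 = 30.96^2 = 958.5216
R = 958.5216 * 0.961262 / 9.81
= 93.924 m

93.924 m


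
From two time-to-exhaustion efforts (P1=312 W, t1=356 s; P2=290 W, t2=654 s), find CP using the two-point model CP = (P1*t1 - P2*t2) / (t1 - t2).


Work in trial 1 = 111072 J
Work in trial 2 = 189660 J
Delta work = -78588 J
Delta time = -298 s
CP = -78588 / -298 = 263.72 W

263.72 W


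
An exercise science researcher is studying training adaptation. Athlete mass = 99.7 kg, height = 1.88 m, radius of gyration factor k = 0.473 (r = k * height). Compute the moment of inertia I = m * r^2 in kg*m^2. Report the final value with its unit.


r = k * height = 0.473 * 1.88 = 0.88924 m
r^2 = 0.88924^2 = 0.790748
I = 99.7 * 0.790748 = 78.838 kg*m^2

78.838 kg*m^2


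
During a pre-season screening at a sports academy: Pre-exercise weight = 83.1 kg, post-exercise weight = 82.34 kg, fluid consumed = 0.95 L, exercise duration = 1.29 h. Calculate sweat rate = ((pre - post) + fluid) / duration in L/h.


Weight loss = 83.1 - 82.34 = 0.76 kg (approx L)
Total sweat = 0.76 + 0.95 = 1.71 L
Sweat rate = 1.71 / 1.29 = 1.326 L/h

1.326 L/h


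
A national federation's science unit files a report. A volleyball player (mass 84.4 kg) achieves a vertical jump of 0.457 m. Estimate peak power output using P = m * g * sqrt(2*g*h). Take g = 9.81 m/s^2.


2 * g * h = 2 * 9.81 * 0.457 = 8.96634
sqrt(8.96634) = 2.994385 m/s
P = 84.4 * 9.81 * 2.994385 = 2479.24 W

2479.24 W


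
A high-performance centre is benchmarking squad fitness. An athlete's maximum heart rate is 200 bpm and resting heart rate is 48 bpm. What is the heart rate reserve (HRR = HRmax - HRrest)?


HRR = HRmax - HRrest
= 200 - 48
= 152 bpm

152 bpm


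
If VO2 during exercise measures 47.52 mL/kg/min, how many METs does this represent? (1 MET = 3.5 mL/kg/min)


METs = VO2 / 3.5 = 47.52 / 3.5 = 13.58

13.58 METs


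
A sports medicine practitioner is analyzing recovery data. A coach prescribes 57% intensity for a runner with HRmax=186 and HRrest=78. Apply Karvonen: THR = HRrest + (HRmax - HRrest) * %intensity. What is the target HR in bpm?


Heart rate reserve = 186 - 78 = 108
Intensity fraction = 57 / 100 = 0.57
THR = 78 + 108 * 0.57 = 139.56 bpm

139.56 bpm


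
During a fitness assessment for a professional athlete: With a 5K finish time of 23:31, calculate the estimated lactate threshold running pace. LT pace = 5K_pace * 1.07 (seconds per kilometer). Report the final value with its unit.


Race duration = 1411 s for 5 km
Average pace = 1411 / 5 = 282.2 s/km
LT pace = 282.2 * 1.07
= 301.95 s/km

301.95 s/km


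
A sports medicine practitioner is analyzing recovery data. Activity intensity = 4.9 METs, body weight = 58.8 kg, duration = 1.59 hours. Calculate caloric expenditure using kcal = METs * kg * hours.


kcal = 4.9 * 58.8 * 1.59
= 288.12 * 1.59
= 458.11 kcal

458.11 kcal


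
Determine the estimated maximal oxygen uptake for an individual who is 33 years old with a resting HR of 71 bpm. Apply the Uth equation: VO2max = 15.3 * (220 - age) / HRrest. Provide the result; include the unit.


HRmax = 220 - 33 = 187
VO2max = 15.3 * (187 / 71)
= 15.3 * 2.6338
= 40.3 mL/kg/min

40.3 mL/kg/min


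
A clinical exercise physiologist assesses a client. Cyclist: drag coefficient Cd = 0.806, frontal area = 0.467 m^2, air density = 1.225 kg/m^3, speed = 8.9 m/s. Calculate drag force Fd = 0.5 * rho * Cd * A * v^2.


v^2 = 8.9^2 = 79.21
Fd = 0.5 * 1.225 * 0.806 * 0.467 * 79.21
= 18.262 N

18.262 N


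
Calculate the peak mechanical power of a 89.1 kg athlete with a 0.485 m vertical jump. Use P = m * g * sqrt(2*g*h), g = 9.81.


First, sqrt(2gh) = sqrt(2 * 9.81 * 0.485)
= sqrt(9.5157) = 3.084753 m/s
Power = 89.1 * 9.81 * 3.084753 = 2696.29 W

2696.29 W


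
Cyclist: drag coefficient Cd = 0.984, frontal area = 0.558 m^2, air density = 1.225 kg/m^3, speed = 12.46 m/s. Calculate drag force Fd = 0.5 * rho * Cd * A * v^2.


v^2 = 12.46^2 = 155.2516
Fd = 0.5 * 1.225 * 0.984 * 0.558 * 155.2516
= 52.212 N

52.212 N


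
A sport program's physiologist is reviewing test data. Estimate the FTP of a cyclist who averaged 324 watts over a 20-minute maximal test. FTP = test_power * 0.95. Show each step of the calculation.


FTP = 324 * 0.95 = 307.8 W

307.8 W


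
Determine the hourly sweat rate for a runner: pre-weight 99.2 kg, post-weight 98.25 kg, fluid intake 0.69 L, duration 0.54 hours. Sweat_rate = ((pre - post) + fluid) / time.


Mass lost = 99.2 - 98.25 = 0.95 kg
Add fluid consumed: 0.95 + 0.69 = 1.64 L total sweat
Sweat rate = 1.64 / 0.54 = 3.037 L/h

3.037 L/h


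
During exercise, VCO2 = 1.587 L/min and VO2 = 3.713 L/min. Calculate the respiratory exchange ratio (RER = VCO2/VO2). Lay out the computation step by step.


RER = VCO2 / VO2
= 1.587 / 3.713
= 0.4274

0.4274


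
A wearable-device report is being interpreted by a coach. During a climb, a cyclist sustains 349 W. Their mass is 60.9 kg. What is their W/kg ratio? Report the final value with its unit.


Power-to-weight = 349 W / 60.9 kg
= 5.731 W/kg

5.731 W/kg


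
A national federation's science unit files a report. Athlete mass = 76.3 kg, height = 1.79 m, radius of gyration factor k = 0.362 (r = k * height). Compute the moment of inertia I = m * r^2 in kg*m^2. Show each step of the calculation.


r = k * height = 0.362 * 1.79 = 0.64798 m
r^2 = 0.64798^2 = 0.419878
I = 76.3 * 0.419878 = 32.037 kg*m^2

32.037 kg*m^2


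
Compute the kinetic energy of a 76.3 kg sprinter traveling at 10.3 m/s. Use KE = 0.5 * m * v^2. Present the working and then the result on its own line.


Velocity squared = 106.09
KE = 0.5 * 76.3 * 106.09 = 4047.33 J

4047.33 J


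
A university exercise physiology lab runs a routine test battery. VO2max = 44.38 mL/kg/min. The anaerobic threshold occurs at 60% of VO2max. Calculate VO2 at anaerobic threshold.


AT fraction = 60 / 100 = 0.6
AT VO2 = 44.38 * 0.6
= 26.63 mL/kg/min

26.63 mL/kg/min


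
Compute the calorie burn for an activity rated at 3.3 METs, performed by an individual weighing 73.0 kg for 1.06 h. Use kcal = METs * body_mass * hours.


Product of METs and mass = 3.3 * 73.0 = 240.9
Total kcal = 240.9 * 1.06 = 255.35 kcal

255.35 kcal


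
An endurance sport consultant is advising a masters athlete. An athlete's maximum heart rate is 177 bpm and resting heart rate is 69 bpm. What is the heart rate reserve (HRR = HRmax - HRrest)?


HRR = HRmax - HRrest
= 177 - 69
= 108 bpm

108 bpm


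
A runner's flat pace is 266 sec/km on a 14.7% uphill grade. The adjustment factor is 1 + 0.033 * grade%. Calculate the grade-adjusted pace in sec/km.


Factor = 1 + 0.033 * 14.7 = 1.4851
Adjusted pace = 266 * 1.4851
= 395.04 sec/km

395.04 s/km
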